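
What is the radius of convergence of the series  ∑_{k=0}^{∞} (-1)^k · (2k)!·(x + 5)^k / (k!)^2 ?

The ratio of consecutive coefficients is (2k+1)·(2k+2)/(k+1)² → 4.
Thus R = 1/(4) = 1/4.

R = 1/4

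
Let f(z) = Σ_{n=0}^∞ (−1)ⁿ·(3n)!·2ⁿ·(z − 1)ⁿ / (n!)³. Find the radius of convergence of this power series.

R = 1/54

Ratio test: |a_{n+1}/a_n| = (3n+1)·(3n+2)·(3n+3)/(n+1)³ · 2 → 54 as n → ∞.
Convergence for |z − 1| · 54 < 1, i.e. |z − 1| < 1/54. So R = 1/54.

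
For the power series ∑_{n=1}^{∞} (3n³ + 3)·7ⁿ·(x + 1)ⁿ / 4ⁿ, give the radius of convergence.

R = 4/7

Apply the ratio test: |a_{n+1}| / |a_n| = [(3(n+1)³ + 3)/(3n³ + 3)] · 7/4, which tends to 7/4 as n → ∞.
Hence the series converges for |x + 1| < 1/(7/4) = 4/7, so the radius of convergence is 4/7.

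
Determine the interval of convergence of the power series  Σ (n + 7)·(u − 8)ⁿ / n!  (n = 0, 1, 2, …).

(−∞, ∞)

Apply the ratio test: |a_{n+1}| / |a_n| = ((n+1) + 7)/(n + 7) · 1/(n+1), which tends to 0 as n → ∞.
Since the limit is 0 < 1 for every u, the series converges on all of ℝ and R = ∞.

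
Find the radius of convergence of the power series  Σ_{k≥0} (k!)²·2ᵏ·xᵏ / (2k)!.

R = 2

Apply the ratio test: |a_{k+1}| / |a_k| = (k+1)²/[(2k+1)·(2k+2)] · 2, which tends to 1/2 as k → ∞.
Hence the series converges for |x| < 1/(1/2) = 2, so the radius of convergence is 2.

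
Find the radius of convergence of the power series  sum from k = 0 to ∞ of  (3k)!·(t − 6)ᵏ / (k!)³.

R = 1/27

The ratio of consecutive coefficients is (3k+1)·(3k+2)·(3k+3)/(k+1)³ → 27.
Hence the series converges for |t − 6| < 1/(27) = 1/27, so the radius of convergence is 1/27.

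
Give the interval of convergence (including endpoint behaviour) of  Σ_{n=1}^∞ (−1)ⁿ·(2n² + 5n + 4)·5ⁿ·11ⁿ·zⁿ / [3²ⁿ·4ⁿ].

The ratio of consecutive coefficients is [(2(n+1)² + 5(n+1) + 4)/(2n² + 5n + 4)] · 5·11/(9·4) → 55/36.
Hence the series converges for |z| < 1/(55/36) = 36/55, so the radius of convergence is 36/55.
Check z = 36/55: the terms do not tend to 0, so the series diverges.
Check z = -36/55: the terms have absolute value of order n², which does not tend to 0, so the series diverges by the divergence test.

(-36/55, 36/55)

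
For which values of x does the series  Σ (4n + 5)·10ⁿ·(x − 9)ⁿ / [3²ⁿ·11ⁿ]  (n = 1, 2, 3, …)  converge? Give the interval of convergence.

By the ratio test, |a_{n+1}/a_n| = [(4(n+1) + 5)/(4n + 5)] · 10/(9·11) → 10/99.
The series converges when 10/99 · |x − 9| < 1, giving R = 99/10.
Endpoint x = 189/10: the terms do not tend to 0, so the series diverges.
At x = -9/10: the n-th term does not approach 0; divergence by the term test.

(-9/10, 189/10)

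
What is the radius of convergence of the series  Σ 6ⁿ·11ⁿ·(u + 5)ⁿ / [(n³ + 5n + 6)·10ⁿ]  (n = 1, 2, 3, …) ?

By the ratio test, |a_{n+1}/a_n| = [(n³ + 5n + 6)/((n+1)³ + 5(n+1) + 6)] · 6·11/10 → 33/5.
The series converges when 33/5 · |u + 5| < 1, giving R = 5/33.

R = 5/33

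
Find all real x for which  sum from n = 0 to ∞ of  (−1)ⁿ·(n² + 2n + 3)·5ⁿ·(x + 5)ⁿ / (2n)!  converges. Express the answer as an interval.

(−∞, ∞)

The ratio of consecutive coefficients is ((n+1)² + 2(n+1) + 3)/(n² + 2n + 3) · 5 · 1/[(2n+1)·(2n+2)] → 0.
The limit is 0, so the series converges for all x; R = ∞.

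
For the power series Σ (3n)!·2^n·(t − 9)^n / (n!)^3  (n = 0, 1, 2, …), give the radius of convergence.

R = 1/54

By the ratio test, |a_{n+1}/a_n| = (3n+1)·(3n+2)·(3n+3)/(n+1)³ · 2 → 54.
Hence the series converges for |t − 9| < 1/(54) = 1/54, so the radius of convergence is 1/54.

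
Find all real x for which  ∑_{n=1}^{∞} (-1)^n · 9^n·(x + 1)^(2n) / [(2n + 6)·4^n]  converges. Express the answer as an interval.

Ratio test: |a_{n+1}/a_n| = [(2n + 6)/(2(n+1) + 6)] · 9/4 → 9/4 as n → ∞.
Successive powers of (x + 1) differ by 2, so the series converges when |x + 1|² · 9/4 < 1, i.e. |x + 1| < √(4/9) = 2/3. So R = 2/3.
Check x = -1/3: convergence follows from the alternating series test (terms decrease monotonically to 0).
Check x = -5/3: convergence follows from the alternating series test (terms decrease monotonically to 0).

[-5/3, -1/3]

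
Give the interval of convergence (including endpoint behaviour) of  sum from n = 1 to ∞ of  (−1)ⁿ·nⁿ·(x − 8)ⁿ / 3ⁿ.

{8}

By the Cauchy root test, |a_n|^(1/n) = n/3 → ∞.
The root grows without bound, so R = 0 (convergence only at x = 8).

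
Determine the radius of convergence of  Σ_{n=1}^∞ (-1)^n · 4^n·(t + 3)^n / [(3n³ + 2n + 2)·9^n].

Ratio test: |a_{n+1}/a_n| = [(3n³ + 2n + 2)/(3(n+1)³ + 2(n+1) + 2)] · 4/9 → 4/9 as n → ∞.
The series converges when 4/9 · |t + 3| < 1, giving R = 9/4.

R = 9/4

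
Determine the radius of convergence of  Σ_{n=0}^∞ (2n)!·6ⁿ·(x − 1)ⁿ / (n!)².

R = 1/24

Apply the ratio test: |a_{n+1}| / |a_n| = (2n+1)·(2n+2)/(n+1)² · 6, which tends to 24 as n → ∞.
Thus R = 1/(24) = 1/24.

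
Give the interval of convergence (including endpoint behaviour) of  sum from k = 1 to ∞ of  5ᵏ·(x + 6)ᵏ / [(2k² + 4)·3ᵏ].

The ratio of consecutive coefficients is [(2k² + 4)/(2(k+1)² + 4)] · 5/3 → 5/3.
Thus R = 1/(5/3) = 3/5.
Check x = -27/5: absolute convergence follows by limit comparison with Σ 1/k².
When x = -33/5, absolute convergence follows by limit comparison with Σ 1/k².

[-33/5, -27/5]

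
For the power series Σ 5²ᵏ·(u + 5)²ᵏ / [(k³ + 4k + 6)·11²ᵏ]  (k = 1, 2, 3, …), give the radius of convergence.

R = 11/5

Ratio test: |a_{k+1}/a_k| = [(k³ + 4k + 6)/((k+1)³ + 4(k+1) + 6)] · 25/121 → 25/121 as k → ∞.
Successive powers of (u + 5) differ by 2, so the series converges when |u + 5|² · 25/121 < 1, i.e. |u + 5| < √(121/25) = 11/5. So R = 11/5.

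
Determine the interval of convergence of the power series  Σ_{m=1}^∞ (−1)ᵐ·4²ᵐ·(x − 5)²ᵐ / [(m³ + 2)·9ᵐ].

[17/4, 23/4]

Apply the ratio test: |a_{m+1}| / |a_m| = [(m³ + 2)/((m+1)³ + 2)] · 16/9, which tends to 16/9 as m → ∞.
Successive powers of (x − 5) differ by 2, so the series converges when |x − 5|² · 16/9 < 1, i.e. |x − 5| < √(9/16) = 3/4. So R = 3/4.
Endpoint x = 23/4: the terms are on the order of 1/m³, so the series converges absolutely by comparison with the p-series (p = 3 > 1).
At x = 17/4: absolute convergence follows by limit comparison with Σ 1/m³.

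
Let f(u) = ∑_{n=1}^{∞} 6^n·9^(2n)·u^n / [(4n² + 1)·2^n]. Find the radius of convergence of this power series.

R = 1/243

Apply the ratio test: |a_{n+1}| / |a_n| = [(4n² + 1)/(4(n+1)² + 1)] · 6·81/2, which tends to 243 as n → ∞.
Convergence for |u| · 243 < 1, i.e. |u| < 1/243. So R = 1/243.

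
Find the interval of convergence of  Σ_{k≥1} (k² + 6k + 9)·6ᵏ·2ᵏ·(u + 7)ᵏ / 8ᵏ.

(-23/3, -19/3)

Ratio test: |a_{k+1}/a_k| = [((k+1)² + 6(k+1) + 9)/(k² + 6k + 9)] · 6·2/8 → 3/2 as k → ∞.
Convergence for |u + 7| · 3/2 < 1, i.e. |u + 7| < 2/3. So R = 2/3.
Endpoint u = -19/3: the k-th term does not approach 0; divergence by the term test.
Check u = -23/3: the terms have absolute value of order k², which does not tend to 0, so the series diverges by the divergence test.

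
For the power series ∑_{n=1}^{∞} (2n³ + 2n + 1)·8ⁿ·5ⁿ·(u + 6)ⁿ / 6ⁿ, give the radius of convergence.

R = 3/20

By the ratio test, |a_{n+1}/a_n| = [(2(n+1)³ + 2(n+1) + 1)/(2n³ + 2n + 1)] · 8·5/6 → 20/3.
Hence the series converges for |u + 6| < 1/(20/3) = 3/20, so the radius of convergence is 3/20.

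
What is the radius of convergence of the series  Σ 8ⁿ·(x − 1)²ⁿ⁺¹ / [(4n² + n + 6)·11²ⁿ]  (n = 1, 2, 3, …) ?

R = 11√2/4

Ratio test: |a_{n+1}/a_n| = [(4n² + n + 6)/(4(n+1)² + (n+1) + 6)] · 8/121 → 8/121 as n → ∞.
Writing y = (x − 1)², the series in y has radius 121/8, so |x − 1| < √(121/8) and R = 11√2/4.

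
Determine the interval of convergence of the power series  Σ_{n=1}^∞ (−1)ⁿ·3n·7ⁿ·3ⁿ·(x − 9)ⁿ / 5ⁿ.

(184/21, 194/21)

Ratio test: |a_{n+1}/a_n| = [3(n+1)/3n] · 7·3/5 → 21/5 as n → ∞.
Hence the series converges for |x − 9| < 1/(21/5) = 5/21, so the radius of convergence is 5/21.
When x = 194/21, the terms do not tend to 0, so the series diverges.
Endpoint x = 184/21: the terms have absolute value of order n, which does not tend to 0, so the series diverges by the divergence test.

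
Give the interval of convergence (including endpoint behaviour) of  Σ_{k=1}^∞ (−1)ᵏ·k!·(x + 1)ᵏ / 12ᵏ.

The ratio of consecutive coefficients is (k+1) · 1/12 → ∞.
Since the ratio → ∞, the series diverges for every x ≠ -1, and R = 0.

{-1}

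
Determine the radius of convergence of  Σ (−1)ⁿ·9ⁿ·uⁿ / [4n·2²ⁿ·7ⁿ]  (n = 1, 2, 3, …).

R = 28/9

Ratio test: |a_{n+1}/a_n| = [4n/4(n+1)] · 9/(4·7) → 9/28 as n → ∞.
Thus R = 1/(9/28) = 28/9.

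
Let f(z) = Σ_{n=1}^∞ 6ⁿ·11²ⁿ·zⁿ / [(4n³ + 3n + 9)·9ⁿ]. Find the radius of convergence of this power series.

By the ratio test, |a_{n+1}/a_n| = [(4n³ + 3n + 9)/(4(n+1)³ + 3(n+1) + 9)] · 6·121/9 → 242/3.
Convergence for |z| · 242/3 < 1, i.e. |z| < 3/242. So R = 3/242.

R = 3/242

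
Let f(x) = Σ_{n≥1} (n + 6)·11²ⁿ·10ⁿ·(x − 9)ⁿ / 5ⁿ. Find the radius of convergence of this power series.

R = 1/242

By the ratio test, |a_{n+1}/a_n| = [((n+1) + 6)/(n + 6)] · 121·10/5 → 242.
Hence the series converges for |x − 9| < 1/(242) = 1/242, so the radius of convergence is 1/242.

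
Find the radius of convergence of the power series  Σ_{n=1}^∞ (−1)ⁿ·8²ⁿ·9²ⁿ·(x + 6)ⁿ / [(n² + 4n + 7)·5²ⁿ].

The ratio of consecutive coefficients is [(n² + 4n + 7)/((n+1)² + 4(n+1) + 7)] · 64·81/25 → 5184/25.
Hence the series converges for |x + 6| < 1/(5184/25) = 25/5184, so the radius of convergence is 25/5184.

R = 25/5184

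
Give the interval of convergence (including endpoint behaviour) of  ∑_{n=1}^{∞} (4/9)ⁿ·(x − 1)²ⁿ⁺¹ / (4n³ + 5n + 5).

[-1/2, 5/2]

By the ratio test, |a_{n+1}/a_n| = [(4n³ + 5n + 5)/(4(n+1)³ + 5(n+1) + 5)] · 4/9 → 4/9.
Writing y = (x − 1)², the series in y has radius 9/4, so |x − 1| < √(9/4) = 3/2 and R = 3/2.
Check x = 5/2: the series is dominated by a constant times Σ 1/n³, which converges (p = 3 > 1).
When x = -1/2, absolute convergence follows by limit comparison with Σ 1/n³.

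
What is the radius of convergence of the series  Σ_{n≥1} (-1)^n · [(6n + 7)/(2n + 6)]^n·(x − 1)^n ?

R = 1/3

Root test: |a_n|^(1/n) = (6n + 7)/(2n + 6) → 3.
Convergence for |x − 1| · 3 < 1, i.e. |x − 1| < 1/3. So R = 1/3.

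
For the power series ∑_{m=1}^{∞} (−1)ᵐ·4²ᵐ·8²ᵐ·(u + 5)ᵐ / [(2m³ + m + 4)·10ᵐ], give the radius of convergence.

By the ratio test, |a_{m+1}/a_m| = [(2m³ + m + 4)/(2(m+1)³ + (m+1) + 4)] · 16·64/10 → 512/5.
Thus R = 1/(512/5) = 5/512.

R = 5/512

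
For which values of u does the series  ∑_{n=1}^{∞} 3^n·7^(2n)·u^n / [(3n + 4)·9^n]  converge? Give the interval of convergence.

[-3/49, 3/49)

Ratio test: |a_{n+1}/a_n| = [(3n + 4)/(3(n+1) + 4)] · 3·49/9 → 49/3 as n → ∞.
Convergence for |u| · 49/3 < 1, i.e. |u| < 3/49. So R = 3/49.
At u = 3/49: comparison with the harmonic series Σ 1/n shows the series diverges.
When u = -3/49, an alternating series whose terms decrease to 0 in absolute value, so it converges by the Leibniz criterion.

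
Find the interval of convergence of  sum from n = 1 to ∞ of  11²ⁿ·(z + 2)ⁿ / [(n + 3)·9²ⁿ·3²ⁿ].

Ratio test: |a_{n+1}/a_n| = [(n + 3)/((n+1) + 3)] · 121/(81·9) → 121/729 as n → ∞.
The series converges when 121/729 · |z + 2| < 1, giving R = 729/121.
Endpoint z = 487/121: the terms behave like c/n; limit comparison with the harmonic series gives divergence.
Check z = -971/121: an alternating series whose terms decrease to 0 in absolute value, so it converges by the Leibniz criterion.

[-971/121, 487/121)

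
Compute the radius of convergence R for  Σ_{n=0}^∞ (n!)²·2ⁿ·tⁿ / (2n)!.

R = 2

The ratio of consecutive coefficients is (n+1)²/[(2n+1)·(2n+2)] · 2 → 1/2.
Thus R = 1/(1/2) = 2.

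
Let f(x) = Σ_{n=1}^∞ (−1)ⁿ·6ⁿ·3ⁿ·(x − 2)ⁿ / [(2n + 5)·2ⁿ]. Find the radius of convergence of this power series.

Ratio test: |a_{n+1}/a_n| = [(2n + 5)/(2(n+1) + 5)] · 6·3/2 → 9 as n → ∞.
Thus R = 1/(9) = 1/9.

R = 1/9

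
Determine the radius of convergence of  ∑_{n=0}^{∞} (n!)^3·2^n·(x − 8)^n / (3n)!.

R = 27/2

Ratio test: |a_{n+1}/a_n| = (n+1)³/[(3n+1)·(3n+2)·(3n+3)] · 2 → 2/27 as n → ∞.
Thus R = 1/(2/27) = 27/2.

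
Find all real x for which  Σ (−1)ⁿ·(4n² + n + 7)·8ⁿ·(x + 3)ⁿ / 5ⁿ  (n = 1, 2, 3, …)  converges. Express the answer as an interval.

By the ratio test, |a_{n+1}/a_n| = [(4(n+1)² + (n+1) + 7)/(4n² + n + 7)] · 8/5 → 8/5.
Hence the series converges for |x + 3| < 1/(8/5) = 5/8, so the radius of convergence is 5/8.
Endpoint x = -19/8: the terms have absolute value of order n², which does not tend to 0, so the series diverges by the divergence test.
Endpoint x = -29/8: the n-th term does not approach 0; divergence by the term test.

(-29/8, -19/8)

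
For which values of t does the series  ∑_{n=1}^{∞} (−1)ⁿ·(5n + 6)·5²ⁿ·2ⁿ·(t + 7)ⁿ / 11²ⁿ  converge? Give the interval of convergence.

(-471/50, -229/50)

The ratio of consecutive coefficients is [(5(n+1) + 6)/(5n + 6)] · 25·2/121 → 50/121.
Convergence for |t + 7| · 50/121 < 1, i.e. |t + 7| < 121/50. So R = 121/50.
When t = -229/50, the terms do not tend to 0, so the series diverges.
Check t = -471/50: the terms do not tend to 0, so the series diverges.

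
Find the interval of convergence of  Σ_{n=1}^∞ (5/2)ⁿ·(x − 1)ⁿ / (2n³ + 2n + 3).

[3/5, 7/5]

The ratio of consecutive coefficients is [(2n³ + 2n + 3)/(2(n+1)³ + 2(n+1) + 3)] · 5/2 → 5/2.
Thus R = 1/(5/2) = 2/5.
Check x = 7/5: the series is dominated by a constant times Σ 1/n³, which converges (p = 3 > 1).
Check x = 3/5: absolute convergence follows by limit comparison with Σ 1/n³.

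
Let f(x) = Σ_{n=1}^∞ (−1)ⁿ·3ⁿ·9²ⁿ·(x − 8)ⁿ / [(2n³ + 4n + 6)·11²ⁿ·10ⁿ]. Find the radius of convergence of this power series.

R = 1210/243

Ratio test: |a_{n+1}/a_n| = [(2n³ + 4n + 6)/(2(n+1)³ + 4(n+1) + 6)] · 3·81/(121·10) → 243/1210 as n → ∞.
The series converges when 243/1210 · |x − 8| < 1, giving R = 1210/243.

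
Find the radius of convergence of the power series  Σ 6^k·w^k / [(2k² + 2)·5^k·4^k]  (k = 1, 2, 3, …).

R = 10/3

The ratio of consecutive coefficients is [(2k² + 2)/(2(k+1)² + 2)] · 6/(5·4) → 3/10.
Hence the series converges for |w| < 1/(3/10) = 10/3, so the radius of convergence is 10/3.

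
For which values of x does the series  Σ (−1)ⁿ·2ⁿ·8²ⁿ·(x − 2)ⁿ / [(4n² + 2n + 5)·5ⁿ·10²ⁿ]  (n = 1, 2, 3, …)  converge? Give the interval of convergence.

Apply the ratio test: |a_{n+1}| / |a_n| = [(4n² + 2n + 5)/(4(n+1)² + 2(n+1) + 5)] · 2·64/(5·100), which tends to 32/125 as n → ∞.
The series converges when 32/125 · |x − 2| < 1, giving R = 125/32.
Check x = 189/32: the terms are on the order of 1/n², so the series converges absolutely by comparison with the p-series (p = 2 > 1).
When x = -61/32, absolute convergence follows by limit comparison with Σ 1/n².

[-61/32, 189/32]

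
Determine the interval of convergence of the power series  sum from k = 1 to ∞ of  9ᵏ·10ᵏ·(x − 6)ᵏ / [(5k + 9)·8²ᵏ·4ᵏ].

[142/45, 398/45)

Apply the ratio test: |a_{k+1}| / |a_k| = [(5k + 9)/(5(k+1) + 9)] · 9·10/(64·4), which tends to 45/128 as k → ∞.
Thus R = 1/(45/128) = 128/45.
When x = 398/45, comparison with the harmonic series Σ 1/k shows the series diverges.
When x = 142/45, an alternating series whose terms decrease to 0 in absolute value, so it converges by the Leibniz criterion.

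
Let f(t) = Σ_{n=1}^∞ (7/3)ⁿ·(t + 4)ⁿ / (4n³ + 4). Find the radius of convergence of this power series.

The ratio of consecutive coefficients is [(4n³ + 4)/(4(n+1)³ + 4)] · 7/3 → 7/3.
Thus R = 1/(7/3) = 3/7.

R = 3/7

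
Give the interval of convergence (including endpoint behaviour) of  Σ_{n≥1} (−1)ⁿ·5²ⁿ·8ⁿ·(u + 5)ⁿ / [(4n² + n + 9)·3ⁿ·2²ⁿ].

[-253/50, -247/50]

Apply the ratio test: |a_{n+1}| / |a_n| = [(4n² + n + 9)/(4(n+1)² + (n+1) + 9)] · 25·8/(3·4), which tends to 50/3 as n → ∞.
Thus R = 1/(50/3) = 3/50.
At u = -247/50: absolute convergence follows by limit comparison with Σ 1/n².
Check u = -253/50: the terms are on the order of 1/n², so the series converges absolutely by comparison with the p-series (p = 2 > 1).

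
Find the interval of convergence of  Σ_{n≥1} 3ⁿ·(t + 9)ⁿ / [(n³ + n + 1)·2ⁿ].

Ratio test: |a_{n+1}/a_n| = [(n³ + n + 1)/((n+1)³ + (n+1) + 1)] · 3/2 → 3/2 as n → ∞.
Thus R = 1/(3/2) = 2/3.
Endpoint t = -25/3: absolute convergence follows by limit comparison with Σ 1/n³.
Check t = -29/3: the series is dominated by a constant times Σ 1/n³, which converges (p = 3 > 1).

[-29/3, -25/3]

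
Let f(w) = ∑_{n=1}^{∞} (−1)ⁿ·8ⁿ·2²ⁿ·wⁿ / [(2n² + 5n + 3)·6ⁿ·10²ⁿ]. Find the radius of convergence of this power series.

R = 75/4

The ratio of consecutive coefficients is [(2n² + 5n + 3)/(2(n+1)² + 5(n+1) + 3)] · 8·4/(6·100) → 4/75.
The series converges when 4/75 · |w| < 1, giving R = 75/4.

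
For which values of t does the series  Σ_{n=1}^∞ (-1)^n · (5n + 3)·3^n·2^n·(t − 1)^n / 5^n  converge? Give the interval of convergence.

(1/6, 11/6)

Ratio test: |a_{n+1}/a_n| = [(5(n+1) + 3)/(5n + 3)] · 3·2/5 → 6/5 as n → ∞.
The series converges when 6/5 · |t − 1| < 1, giving R = 5/6.
When t = 11/6, the n-th term does not approach 0; divergence by the term test.
Endpoint t = 1/6: the terms have absolute value of order n, which does not tend to 0, so the series diverges by the divergence test.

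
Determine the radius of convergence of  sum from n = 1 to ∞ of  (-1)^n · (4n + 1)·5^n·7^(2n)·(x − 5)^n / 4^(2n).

R = 16/245

Apply the ratio test: |a_{n+1}| / |a_n| = [(4(n+1) + 1)/(4n + 1)] · 5·49/16, which tends to 245/16 as n → ∞.
Convergence for |x − 5| · 245/16 < 1, i.e. |x − 5| < 16/245. So R = 16/245.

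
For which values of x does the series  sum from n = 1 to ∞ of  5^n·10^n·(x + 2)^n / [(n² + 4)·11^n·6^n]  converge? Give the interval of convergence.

[-83/25, -17/25]

Ratio test: |a_{n+1}/a_n| = [(n² + 4)/((n+1)² + 4)] · 5·10/(11·6) → 25/33 as n → ∞.
Hence the series converges for |x + 2| < 1/(25/33) = 33/25, so the radius of convergence is 33/25.
At x = -17/25: absolute convergence follows by limit comparison with Σ 1/n².
At x = -83/25: absolute convergence follows by limit comparison with Σ 1/n².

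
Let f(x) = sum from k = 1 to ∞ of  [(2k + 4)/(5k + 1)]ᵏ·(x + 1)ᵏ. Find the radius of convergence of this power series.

R = 5/2

By the Cauchy root test, |a_k|^(1/k) = (2k + 4)/(5k + 1) → 2/5.
Thus R = 1/(2/5) = 5/2.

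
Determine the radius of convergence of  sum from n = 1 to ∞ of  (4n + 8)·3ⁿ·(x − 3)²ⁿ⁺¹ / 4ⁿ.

Apply the ratio test: |a_{n+1}| / |a_n| = [(4(n+1) + 8)/(4n + 8)] · 3/4, which tends to 3/4 as n → ∞.
Writing y = (x − 3)², the series in y has radius 4/3, so |x − 3| < √(4/3) and R = 2√3/3.

R = 2√3/3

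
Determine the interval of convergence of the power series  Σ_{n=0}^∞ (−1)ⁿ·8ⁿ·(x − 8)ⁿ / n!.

Apply the ratio test: |a_{n+1}| / |a_n| = 8 · 1/(n+1), which tends to 0 as n → ∞.
The limit is 0, so the series converges for all x; R = ∞.

(−∞, ∞)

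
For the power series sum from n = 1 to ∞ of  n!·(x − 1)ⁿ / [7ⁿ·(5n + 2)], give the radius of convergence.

R = 0

The ratio of consecutive coefficients is (n+1) · 1/7 · (5n + 2)/(5(n+1) + 2) → ∞.
The terms grow without bound for any (x − 1) ≠ 0, so R = 0 (convergence only at x = 1).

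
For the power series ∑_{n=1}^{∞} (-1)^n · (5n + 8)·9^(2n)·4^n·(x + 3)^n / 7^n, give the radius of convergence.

Apply the ratio test: |a_{n+1}| / |a_n| = [(5(n+1) + 8)/(5n + 8)] · 81·4/7, which tends to 324/7 as n → ∞.
The series converges when 324/7 · |x + 3| < 1, giving R = 7/324.

R = 7/324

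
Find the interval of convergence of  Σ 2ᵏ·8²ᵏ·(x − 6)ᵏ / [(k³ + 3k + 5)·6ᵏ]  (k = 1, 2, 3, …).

Apply the ratio test: |a_{k+1}| / |a_k| = [(k³ + 3k + 5)/((k+1)³ + 3(k+1) + 5)] · 2·64/6, which tends to 64/3 as k → ∞.
Hence the series converges for |x − 6| < 1/(64/3) = 3/64, so the radius of convergence is 3/64.
At x = 387/64: the terms are on the order of 1/k³, so the series converges absolutely by comparison with the p-series (p = 3 > 1).
When x = 381/64, absolute convergence follows by limit comparison with Σ 1/k³.

[381/64, 387/64]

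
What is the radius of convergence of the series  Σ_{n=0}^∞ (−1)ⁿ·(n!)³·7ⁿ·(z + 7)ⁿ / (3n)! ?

The ratio of consecutive coefficients is (n+1)³/[(3n+1)·(3n+2)·(3n+3)] · 7 → 7/27.
Thus R = 1/(7/27) = 27/7.

R = 27/7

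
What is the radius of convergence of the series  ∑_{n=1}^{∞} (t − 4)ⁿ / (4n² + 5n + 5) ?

The ratio of consecutive coefficients is (4n² + 5n + 5)/(4(n+1)² + 5(n+1) + 5) → 1.
So the series converges when |t − 4| < 1 and diverges when |t − 4| > 1; R = 1.

R = 1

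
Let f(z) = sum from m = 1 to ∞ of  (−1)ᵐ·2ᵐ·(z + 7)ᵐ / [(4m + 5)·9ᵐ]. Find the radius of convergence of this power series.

R = 9/2

Apply the ratio test: |a_{m+1}| / |a_m| = [(4m + 5)/(4(m+1) + 5)] · 2/9, which tends to 2/9 as m → ∞.
Convergence for |z + 7| · 2/9 < 1, i.e. |z + 7| < 9/2. So R = 9/2.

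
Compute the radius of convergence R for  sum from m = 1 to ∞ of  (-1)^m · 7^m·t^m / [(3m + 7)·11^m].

R = 11/7

Ratio test: |a_{m+1}/a_m| = [(3m + 7)/(3(m+1) + 7)] · 7/11 → 7/11 as m → ∞.
Thus R = 1/(7/11) = 11/7.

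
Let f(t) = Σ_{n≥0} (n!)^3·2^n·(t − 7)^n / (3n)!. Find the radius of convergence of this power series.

R = 27/2

By the ratio test, |a_{n+1}/a_n| = (n+1)³/[(3n+1)·(3n+2)·(3n+3)] · 2 → 2/27.
Thus R = 1/(2/27) = 27/2.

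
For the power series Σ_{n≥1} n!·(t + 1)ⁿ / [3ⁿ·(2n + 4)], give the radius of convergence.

R = 0

Apply the ratio test: |a_{n+1}| / |a_n| = (n+1) · 1/3 · (2n + 4)/(2(n+1) + 4), which tends to ∞ as n → ∞.
The terms grow without bound for any (t + 1) ≠ 0, so R = 0 (convergence only at t = -1).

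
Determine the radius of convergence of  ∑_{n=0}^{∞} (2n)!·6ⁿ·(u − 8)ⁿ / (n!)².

Apply the ratio test: |a_{n+1}| / |a_n| = (2n+1)·(2n+2)/(n+1)² · 6, which tends to 24 as n → ∞.
The series converges when 24 · |u − 8| < 1, giving R = 1/24.

R = 1/24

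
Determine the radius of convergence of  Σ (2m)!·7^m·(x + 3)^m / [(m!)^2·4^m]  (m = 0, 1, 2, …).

Ratio test: |a_{m+1}/a_m| = (2m+1)·(2m+2)/(m+1)² · 7/4 → 7 as m → ∞.
Hence the series converges for |x + 3| < 1/(7) = 1/7, so the radius of convergence is 1/7.

R = 1/7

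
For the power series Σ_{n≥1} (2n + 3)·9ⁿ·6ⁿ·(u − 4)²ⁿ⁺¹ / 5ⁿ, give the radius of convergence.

R = √30/18

Ratio test: |a_{n+1}/a_n| = [(2(n+1) + 3)/(2n + 3)] · 9·6/5 → 54/5 as n → ∞.
Since the exponent of (u − 4) increases by 2 each term, convergence requires |u − 4|² < 5/54, hence R = √30/18.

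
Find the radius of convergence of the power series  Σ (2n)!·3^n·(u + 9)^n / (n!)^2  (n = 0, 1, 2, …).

R = 1/12

By the ratio test, |a_{n+1}/a_n| = (2n+1)·(2n+2)/(n+1)² · 3 → 12.
Thus R = 1/(12) = 1/12.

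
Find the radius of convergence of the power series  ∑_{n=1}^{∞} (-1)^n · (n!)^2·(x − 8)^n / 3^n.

R = 0

By the ratio test, |a_{n+1}/a_n| = (n+1)² · 1/3 → ∞.
The terms grow without bound for any (x − 8) ≠ 0, so R = 0 (convergence only at x = 8).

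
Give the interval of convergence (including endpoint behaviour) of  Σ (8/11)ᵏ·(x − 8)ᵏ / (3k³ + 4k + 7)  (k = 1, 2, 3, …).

Apply the ratio test: |a_{k+1}| / |a_k| = [(3k³ + 4k + 7)/(3(k+1)³ + 4(k+1) + 7)] · 8/11, which tends to 8/11 as k → ∞.
Convergence for |x − 8| · 8/11 < 1, i.e. |x − 8| < 11/8. So R = 11/8.
Endpoint x = 75/8: absolute convergence follows by limit comparison with Σ 1/k³.
When x = 53/8, the terms are on the order of 1/k³, so the series converges absolutely by comparison with the p-series (p = 3 > 1).

[53/8, 75/8]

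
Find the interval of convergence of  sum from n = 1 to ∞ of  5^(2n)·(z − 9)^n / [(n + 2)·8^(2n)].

[161/25, 289/25)

Apply the ratio test: |a_{n+1}| / |a_n| = [(n + 2)/((n+1) + 2)] · 25/64, which tends to 25/64 as n → ∞.
The series converges when 25/64 · |z − 9| < 1, giving R = 64/25.
When z = 289/25, the terms behave like c/n; limit comparison with the harmonic series gives divergence.
Check z = 161/25: the terms alternate in sign and decrease monotonically to 0 in absolute value (size ~ c/n), so the alternating series test gives convergence.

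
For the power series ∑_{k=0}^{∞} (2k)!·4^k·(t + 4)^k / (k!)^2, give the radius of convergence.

R = 1/16

By the ratio test, |a_{k+1}/a_k| = (2k+1)·(2k+2)/(k+1)² · 4 → 16.
Convergence for |t + 4| · 16 < 1, i.e. |t + 4| < 1/16. So R = 1/16.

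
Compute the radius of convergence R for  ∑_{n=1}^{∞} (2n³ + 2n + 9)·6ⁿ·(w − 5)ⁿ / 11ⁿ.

R = 11/6

By the ratio test, |a_{n+1}/a_n| = [(2(n+1)³ + 2(n+1) + 9)/(2n³ + 2n + 9)] · 6/11 → 6/11.
Hence the series converges for |w − 5| < 1/(6/11) = 11/6, so the radius of convergence is 11/6.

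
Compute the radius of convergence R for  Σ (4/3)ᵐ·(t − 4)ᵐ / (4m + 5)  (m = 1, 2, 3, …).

R = 3/4

Apply the ratio test: |a_{m+1}| / |a_m| = [(4m + 5)/(4(m+1) + 5)] · 4/3, which tends to 4/3 as m → ∞.
The series converges when 4/3 · |t − 4| < 1, giving R = 3/4.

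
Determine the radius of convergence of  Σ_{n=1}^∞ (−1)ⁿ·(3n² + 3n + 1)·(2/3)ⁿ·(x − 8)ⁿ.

R = 3/2

Ratio test: |a_{n+1}/a_n| = [(3(n+1)² + 3(n+1) + 1)/(3n² + 3n + 1)] · 2/3 → 2/3 as n → ∞.
Hence the series converges for |x − 8| < 1/(2/3) = 3/2, so the radius of convergence is 3/2.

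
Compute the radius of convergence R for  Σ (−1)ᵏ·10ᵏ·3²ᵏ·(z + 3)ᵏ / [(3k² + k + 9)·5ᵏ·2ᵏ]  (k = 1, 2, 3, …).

By the ratio test, |a_{k+1}/a_k| = [(3k² + k + 9)/(3(k+1)² + (k+1) + 9)] · 10·9/(5·2) → 9.
Thus R = 1/(9) = 1/9.

R = 1/9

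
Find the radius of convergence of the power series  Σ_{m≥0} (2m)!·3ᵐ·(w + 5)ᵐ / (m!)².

R = 1/12

Ratio test: |a_{m+1}/a_m| = (2m+1)·(2m+2)/(m+1)² · 3 → 12 as m → ∞.
Convergence for |w + 5| · 12 < 1, i.e. |w + 5| < 1/12. So R = 1/12.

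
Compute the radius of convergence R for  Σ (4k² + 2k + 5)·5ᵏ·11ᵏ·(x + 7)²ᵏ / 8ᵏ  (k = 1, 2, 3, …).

R = 2√110/55

Apply the ratio test: |a_{k+1}| / |a_k| = [(4(k+1)² + 2(k+1) + 5)/(4k² + 2k + 5)] · 5·11/8, which tends to 55/8 as k → ∞.
Since the exponent of (x + 7) increases by 2 each term, convergence requires |x + 7|² < 8/55, hence R = 2√110/55.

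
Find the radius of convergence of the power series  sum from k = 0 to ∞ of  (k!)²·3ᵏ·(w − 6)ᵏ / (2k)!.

The ratio of consecutive coefficients is (k+1)²/[(2k+1)·(2k+2)] · 3 → 3/4.
Thus R = 1/(3/4) = 4/3.

R = 4/3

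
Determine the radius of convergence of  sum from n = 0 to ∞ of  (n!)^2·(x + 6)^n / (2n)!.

R = 4

Apply the ratio test: |a_{n+1}| / |a_n| = (n+1)²/[(2n+1)·(2n+2)], which tends to 1/4 as n → ∞.
Thus R = 1/(1/4) = 4.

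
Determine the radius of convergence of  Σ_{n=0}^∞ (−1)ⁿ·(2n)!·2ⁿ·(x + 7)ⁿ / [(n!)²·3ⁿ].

R = 3/8

By the ratio test, |a_{n+1}/a_n| = (2n+1)·(2n+2)/(n+1)² · 2/3 → 8/3.
Hence the series converges for |x + 7| < 1/(8/3) = 3/8, so the radius of convergence is 3/8.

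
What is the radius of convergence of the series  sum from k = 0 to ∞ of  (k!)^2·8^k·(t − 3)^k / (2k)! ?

R = 1/2

Apply the ratio test: |a_{k+1}| / |a_k| = (k+1)²/[(2k+1)·(2k+2)] · 8, which tends to 2 as k → ∞.
Hence the series converges for |t − 3| < 1/(2) = 1/2, so the radius of convergence is 1/2.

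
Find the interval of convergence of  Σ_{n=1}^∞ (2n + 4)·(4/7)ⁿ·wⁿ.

(-7/4, 7/4)

Ratio test: |a_{n+1}/a_n| = [(2(n+1) + 4)/(2n + 4)] · 4/7 → 4/7 as n → ∞.
Convergence for |w| · 4/7 < 1, i.e. |w| < 7/4. So R = 7/4.
At w = 7/4: the n-th term does not approach 0; divergence by the term test.
Endpoint w = -7/4: the terms have absolute value of order n, which does not tend to 0, so the series diverges by the divergence test.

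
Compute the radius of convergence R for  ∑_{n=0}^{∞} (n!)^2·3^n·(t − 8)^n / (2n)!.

Apply the ratio test: |a_{n+1}| / |a_n| = (n+1)²/[(2n+1)·(2n+2)] · 3, which tends to 3/4 as n → ∞.
Thus R = 1/(3/4) = 4/3.

R = 4/3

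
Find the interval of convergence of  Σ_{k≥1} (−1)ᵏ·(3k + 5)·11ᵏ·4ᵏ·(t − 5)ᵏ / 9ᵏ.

The ratio of consecutive coefficients is [(3(k+1) + 5)/(3k + 5)] · 11·4/9 → 44/9.
Hence the series converges for |t − 5| < 1/(44/9) = 9/44, so the radius of convergence is 9/44.
Check t = 229/44: the terms do not tend to 0, so the series diverges.
Check t = 211/44: the terms have absolute value of order k, which does not tend to 0, so the series diverges by the divergence test.

(211/44, 229/44)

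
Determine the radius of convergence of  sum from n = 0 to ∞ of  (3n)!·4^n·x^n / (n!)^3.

Apply the ratio test: |a_{n+1}| / |a_n| = (3n+1)·(3n+2)·(3n+3)/(n+1)³ · 4, which tends to 108 as n → ∞.
Thus R = 1/(108) = 1/108.

R = 1/108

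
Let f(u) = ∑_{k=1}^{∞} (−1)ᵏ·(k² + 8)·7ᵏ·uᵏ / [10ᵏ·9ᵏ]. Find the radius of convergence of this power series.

R = 90/7

Apply the ratio test: |a_{k+1}| / |a_k| = [((k+1)² + 8)/(k² + 8)] · 7/(10·9), which tends to 7/90 as k → ∞.
The series converges when 7/90 · |u| < 1, giving R = 90/7.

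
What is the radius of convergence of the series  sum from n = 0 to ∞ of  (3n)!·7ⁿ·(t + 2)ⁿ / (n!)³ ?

Apply the ratio test: |a_{n+1}| / |a_n| = (3n+1)·(3n+2)·(3n+3)/(n+1)³ · 7, which tends to 189 as n → ∞.
Convergence for |t + 2| · 189 < 1, i.e. |t + 2| < 1/189. So R = 1/189.

R = 1/189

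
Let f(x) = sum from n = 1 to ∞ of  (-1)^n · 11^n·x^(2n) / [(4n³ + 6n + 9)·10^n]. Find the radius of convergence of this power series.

The ratio of consecutive coefficients is [(4n³ + 6n + 9)/(4(n+1)³ + 6(n+1) + 9)] · 11/10 → 11/10.
Successive powers of x differ by 2, so the series converges when |x|² · 11/10 < 1, i.e. |x| < √(10/11). So R = √110/11.

R = √110/11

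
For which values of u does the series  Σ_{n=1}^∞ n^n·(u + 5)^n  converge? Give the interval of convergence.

Applying the root test, |a_n|^(1/n) = n → ∞.
The root grows without bound, so R = 0 (convergence only at u = -5).

{-5}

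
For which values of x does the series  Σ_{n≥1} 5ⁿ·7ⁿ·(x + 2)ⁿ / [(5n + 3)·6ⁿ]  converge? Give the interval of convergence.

Apply the ratio test: |a_{n+1}| / |a_n| = [(5n + 3)/(5(n+1) + 3)] · 5·7/6, which tends to 35/6 as n → ∞.
Convergence for |x + 2| · 35/6 < 1, i.e. |x + 2| < 6/35. So R = 6/35.
At x = -64/35: comparison with the harmonic series Σ 1/n shows the series diverges.
When x = -76/35, the terms alternate in sign and decrease monotonically to 0 in absolute value (size ~ c/n), so the alternating series test gives convergence.

[-76/35, -64/35)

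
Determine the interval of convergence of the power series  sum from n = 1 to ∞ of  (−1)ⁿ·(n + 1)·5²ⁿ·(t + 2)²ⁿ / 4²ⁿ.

(-14/5, -6/5)

Ratio test: |a_{n+1}/a_n| = [((n+1) + 1)/(n + 1)] · 25/16 → 25/16 as n → ∞.
Writing y = (t + 2)², the series in y has radius 16/25, so |t + 2| < √(16/25) = 4/5 and R = 4/5.
Endpoint t = -6/5: the terms do not tend to 0, so the series diverges.
At t = -14/5: the n-th term does not approach 0; divergence by the term test.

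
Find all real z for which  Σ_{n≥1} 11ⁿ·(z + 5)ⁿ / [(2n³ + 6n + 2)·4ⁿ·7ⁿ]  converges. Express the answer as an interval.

Apply the ratio test: |a_{n+1}| / |a_n| = [(2n³ + 6n + 2)/(2(n+1)³ + 6(n+1) + 2)] · 11/(4·7), which tends to 11/28 as n → ∞.
Thus R = 1/(11/28) = 28/11.
At z = -27/11: the terms are on the order of 1/n³, so the series converges absolutely by comparison with the p-series (p = 3 > 1).
Check z = -83/11: the series is dominated by a constant times Σ 1/n³, which converges (p = 3 > 1).

[-83/11, -27/11]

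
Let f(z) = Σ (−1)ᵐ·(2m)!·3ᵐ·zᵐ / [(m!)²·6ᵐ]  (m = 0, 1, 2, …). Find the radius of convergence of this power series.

Ratio test: |a_{m+1}/a_m| = (2m+1)·(2m+2)/(m+1)² · 3/6 → 2 as m → ∞.
The series converges when 2 · |z| < 1, giving R = 1/2.

R = 1/2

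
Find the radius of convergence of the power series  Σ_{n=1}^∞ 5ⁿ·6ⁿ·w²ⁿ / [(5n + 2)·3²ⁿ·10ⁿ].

Ratio test: |a_{n+1}/a_n| = [(5n + 2)/(5(n+1) + 2)] · 5·6/(9·10) → 1/3 as n → ∞.
Since the exponent of w increases by 2 each term, convergence requires |w|² < 3, hence R = √3.

R = √3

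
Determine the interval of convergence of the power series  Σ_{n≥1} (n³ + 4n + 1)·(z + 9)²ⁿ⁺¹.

(-10, -8)

By the ratio test, |a_{n+1}/a_n| = ((n+1)³ + 4(n+1) + 1)/(n³ + 4n + 1) → 1.
Writing y = (z + 9)², the series in y has radius 1, so |z + 9| < √(1) = 1 and R = 1.
When z = -8, the n-th term does not approach 0; divergence by the term test.
When z = -10, the n-th term does not approach 0; divergence by the term test.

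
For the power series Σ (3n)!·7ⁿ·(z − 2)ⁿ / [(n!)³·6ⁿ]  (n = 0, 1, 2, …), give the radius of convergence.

Ratio test: |a_{n+1}/a_n| = (3n+1)·(3n+2)·(3n+3)/(n+1)³ · 7/6 → 63/2 as n → ∞.
Thus R = 1/(63/2) = 2/63.

R = 2/63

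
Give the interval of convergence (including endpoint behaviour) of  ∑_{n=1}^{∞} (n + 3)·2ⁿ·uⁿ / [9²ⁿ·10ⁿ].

By the ratio test, |a_{n+1}/a_n| = [((n+1) + 3)/(n + 3)] · 2/(81·10) → 1/405.
The series converges when 1/405 · |u| < 1, giving R = 405.
Endpoint u = 405: the n-th term does not approach 0; divergence by the term test.
Endpoint u = -405: the n-th term does not approach 0; divergence by the term test.

(-405, 405)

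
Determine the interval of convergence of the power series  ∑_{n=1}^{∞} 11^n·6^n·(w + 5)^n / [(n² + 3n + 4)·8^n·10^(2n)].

Apply the ratio test: |a_{n+1}| / |a_n| = [(n² + 3n + 4)/((n+1)² + 3(n+1) + 4)] · 11·6/(8·100), which tends to 33/400 as n → ∞.
Convergence for |w + 5| · 33/400 < 1, i.e. |w + 5| < 400/33. So R = 400/33.
Check w = 235/33: the series is dominated by a constant times Σ 1/n², which converges (p = 2 > 1).
When w = -565/33, the series is dominated by a constant times Σ 1/n², which converges (p = 2 > 1).

[-565/33, 235/33]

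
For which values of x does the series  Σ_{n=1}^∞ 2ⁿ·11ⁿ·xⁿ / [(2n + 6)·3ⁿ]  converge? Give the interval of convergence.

Ratio test: |a_{n+1}/a_n| = [(2n + 6)/(2(n+1) + 6)] · 2·11/3 → 22/3 as n → ∞.
Thus R = 1/(22/3) = 3/22.
Endpoint x = 3/22: the terms behave like c/n; limit comparison with the harmonic series gives divergence.
Check x = -3/22: an alternating series whose terms decrease to 0 in absolute value, so it converges by the Leibniz criterion.

[-3/22, 3/22)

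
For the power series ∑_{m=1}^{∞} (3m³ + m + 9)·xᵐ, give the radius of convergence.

R = 1

Ratio test: |a_{m+1}/a_m| = (3(m+1)³ + (m+1) + 9)/(3m³ + m + 9) → 1 as m → ∞.
So the series converges when |x| < 1 and diverges when |x| > 1; R = 1.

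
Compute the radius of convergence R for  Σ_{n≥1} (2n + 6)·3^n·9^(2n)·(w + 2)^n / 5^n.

R = 5/243

Ratio test: |a_{n+1}/a_n| = [(2(n+1) + 6)/(2n + 6)] · 3·81/5 → 243/5 as n → ∞.
Convergence for |w + 2| · 243/5 < 1, i.e. |w + 2| < 5/243. So R = 5/243.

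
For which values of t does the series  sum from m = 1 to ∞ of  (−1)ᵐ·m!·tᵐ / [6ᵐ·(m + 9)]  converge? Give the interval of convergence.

{0}

Apply the ratio test: |a_{m+1}| / |a_m| = (m+1) · 1/6 · (m + 9)/((m+1) + 9), which tends to ∞ as m → ∞.
The terms grow without bound for any t ≠ 0, so R = 0 (convergence only at t = 0).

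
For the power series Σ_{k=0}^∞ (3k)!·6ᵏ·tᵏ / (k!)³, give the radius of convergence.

Ratio test: |a_{k+1}/a_k| = (3k+1)·(3k+2)·(3k+3)/(k+1)³ · 6 → 162 as k → ∞.
Hence the series converges for |t| < 1/(162) = 1/162, so the radius of convergence is 1/162.

R = 1/162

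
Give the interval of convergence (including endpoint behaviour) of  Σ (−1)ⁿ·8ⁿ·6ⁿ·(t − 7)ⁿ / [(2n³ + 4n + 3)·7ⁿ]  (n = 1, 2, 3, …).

[329/48, 343/48]

Apply the ratio test: |a_{n+1}| / |a_n| = [(2n³ + 4n + 3)/(2(n+1)³ + 4(n+1) + 3)] · 8·6/7, which tends to 48/7 as n → ∞.
Convergence for |t − 7| · 48/7 < 1, i.e. |t − 7| < 7/48. So R = 7/48.
At t = 343/48: absolute convergence follows by limit comparison with Σ 1/n³.
Endpoint t = 329/48: the terms are on the order of 1/n³, so the series converges absolutely by comparison with the p-series (p = 3 > 1).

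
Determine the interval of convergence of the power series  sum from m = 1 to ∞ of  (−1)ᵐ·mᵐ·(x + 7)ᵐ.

{-7}

Root test: |a_m|^(1/m) = m → ∞.
The root grows without bound, so R = 0 (convergence only at x = -7).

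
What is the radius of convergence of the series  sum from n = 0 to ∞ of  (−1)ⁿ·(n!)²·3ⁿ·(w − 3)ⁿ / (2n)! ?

R = 4/3

Apply the ratio test: |a_{n+1}| / |a_n| = (n+1)²/[(2n+1)·(2n+2)] · 3, which tends to 3/4 as n → ∞.
Convergence for |w − 3| · 3/4 < 1, i.e. |w − 3| < 4/3. So R = 4/3.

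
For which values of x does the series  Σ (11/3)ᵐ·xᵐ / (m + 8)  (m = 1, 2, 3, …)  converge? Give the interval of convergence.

[-3/11, 3/11)

Apply the ratio test: |a_{m+1}| / |a_m| = [(m + 8)/((m+1) + 8)] · 11/3, which tends to 11/3 as m → ∞.
Convergence for |x| · 11/3 < 1, i.e. |x| < 3/11. So R = 3/11.
At x = 3/11: the terms behave like c/m; limit comparison with the harmonic series gives divergence.
Endpoint x = -3/11: an alternating series whose terms decrease to 0 in absolute value, so it converges by the Leibniz criterion.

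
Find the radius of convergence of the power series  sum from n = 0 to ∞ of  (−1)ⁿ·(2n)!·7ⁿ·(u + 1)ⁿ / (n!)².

R = 1/28

Apply the ratio test: |a_{n+1}| / |a_n| = (2n+1)·(2n+2)/(n+1)² · 7, which tends to 28 as n → ∞.
The series converges when 28 · |u + 1| < 1, giving R = 1/28.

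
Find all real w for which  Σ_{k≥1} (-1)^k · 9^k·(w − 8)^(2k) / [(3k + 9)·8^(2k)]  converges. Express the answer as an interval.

The ratio of consecutive coefficients is [(3k + 9)/(3(k+1) + 9)] · 9/64 → 9/64.
Since the exponent of (w − 8) increases by 2 each term, convergence requires |w − 8|² < 64/9, hence R = 8/3.
At w = 32/3: an alternating series whose terms decrease to 0 in absolute value, so it converges by the Leibniz criterion.
When w = 16/3, an alternating series whose terms decrease to 0 in absolute value, so it converges by the Leibniz criterion.

[16/3, 32/3]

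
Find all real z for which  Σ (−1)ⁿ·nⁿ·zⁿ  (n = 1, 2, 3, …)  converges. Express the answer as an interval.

By the Cauchy root test, |a_n|^(1/n) = n → ∞.
Since the n-th root of |a_n| is unbounded, the series converges only at z = 0; R = 0.

{0}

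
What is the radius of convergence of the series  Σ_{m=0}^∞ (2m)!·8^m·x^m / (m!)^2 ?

The ratio of consecutive coefficients is (2m+1)·(2m+2)/(m+1)² · 8 → 32.
Thus R = 1/(32) = 1/32.

R = 1/32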